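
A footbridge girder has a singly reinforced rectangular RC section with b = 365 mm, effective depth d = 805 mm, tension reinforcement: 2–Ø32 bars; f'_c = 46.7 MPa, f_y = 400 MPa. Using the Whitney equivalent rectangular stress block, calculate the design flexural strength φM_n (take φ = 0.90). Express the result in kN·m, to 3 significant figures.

A_s = 2 × 804 = 1608 mm².
T = A_s f_y = 1608 × 400 = 643200 N = 643.2 kN.
From C = T: a = T/(0.85 f'_c b) = 643200/(0.85 × 46.7 × 365) = 44.39 mm.
M_n = T(d − a/2) = 643.2 kN × (805 − 22.195) mm = 503.50 kN·m.
φM_n = 0.90 × 503.50 = 453.15 kN·m.

φM_n ≈ 453 kN·m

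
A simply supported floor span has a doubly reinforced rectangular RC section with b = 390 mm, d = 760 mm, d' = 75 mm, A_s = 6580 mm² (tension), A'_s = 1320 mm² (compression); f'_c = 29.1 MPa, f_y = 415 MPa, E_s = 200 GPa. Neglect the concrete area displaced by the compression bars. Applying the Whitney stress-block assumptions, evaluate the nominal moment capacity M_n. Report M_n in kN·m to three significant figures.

Assume both tension and compression steel yield.
Net tension couple steel: A_s − A'_s = 5260 mm².
a = (A_s − A'_s) f_y / (0.85 f'_c b) = 2182900/(0.85 × 29.1 × 390) = 226.29 mm.
c = a/β₁ = 226.29/0.842 = 268.75 mm; ε'_s = 0.003(c − d')/c = 0.0022 ≥ f_y/E_s = 0.0021, so compression steel does yield.
M_n = (A_s − A'_s) f_y (d − a/2) + A'_s f_y (d − d') = [2182900 × (760 − 113.145) + 547800 × (760 − 75)] × 10⁻⁶ = 1412.02 + 375.24 = 1787.26 kN·m.

M_n ≈ 1790 kN·m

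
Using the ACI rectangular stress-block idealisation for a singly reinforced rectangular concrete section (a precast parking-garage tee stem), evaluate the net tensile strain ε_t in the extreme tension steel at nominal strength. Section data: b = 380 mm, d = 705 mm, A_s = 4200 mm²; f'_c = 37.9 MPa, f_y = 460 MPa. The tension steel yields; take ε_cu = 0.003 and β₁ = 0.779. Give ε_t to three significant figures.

ε_t ≈ 0.00744

a = A_s f_y/(0.85 f'_c b) = 157.82 mm.
β₁ = 0.779, so c = a/β₁ = 157.82/0.779 = 202.59 mm.
From the linear strain diagram with ε_cu = 0.003: ε_t = 0.003 (d − c)/c = 0.003 × (705 − 202.59)/202.59 = 0.00744.
Since ε_t ≥ 0.005, the section is tension-controlled.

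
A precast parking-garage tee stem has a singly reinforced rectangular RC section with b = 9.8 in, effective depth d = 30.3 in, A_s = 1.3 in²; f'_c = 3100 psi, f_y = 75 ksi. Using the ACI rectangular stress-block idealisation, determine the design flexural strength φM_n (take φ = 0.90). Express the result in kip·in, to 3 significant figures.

T = A_s f_y = 1.3 × 75 = 97.5 kips.
a = T/(0.85 f'_c b) = 97.5/(0.85 × 3.1 × 9.8) = 3.776 in.
M_n = T(d − a/2) = 97.5 × (30.3 − 1.888) = 2770.2 kip·in.
φM_n = 0.90 × 2770.2 = 2493.2 kip·in.

φM_n ≈ 2490 kip·in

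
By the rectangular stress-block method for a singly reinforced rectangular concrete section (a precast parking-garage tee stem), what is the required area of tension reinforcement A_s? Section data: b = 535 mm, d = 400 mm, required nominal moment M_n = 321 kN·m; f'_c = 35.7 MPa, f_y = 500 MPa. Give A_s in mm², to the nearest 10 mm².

With M_n = 0.85 f'_c a b (d − a/2), solve the quadratic for a:
a = d − √(d² − 2M_n/(0.85 f'_c b)) = 400 − √(400² − 2 × 321×10⁶/(0.85 × 35.7 × 535)) = 52.93 mm.
A_s = 0.85 f'_c a b / f_y = 0.85 × 35.7 × 52.93 × 535 / 500 = 1718.6 mm².

A_s ≈ 1720 mm²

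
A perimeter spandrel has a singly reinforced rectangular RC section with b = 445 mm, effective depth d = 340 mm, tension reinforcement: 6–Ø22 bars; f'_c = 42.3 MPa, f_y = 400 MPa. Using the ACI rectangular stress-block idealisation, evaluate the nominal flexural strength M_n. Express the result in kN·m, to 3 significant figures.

M_n ≈ 284 kN·m

A_s = 6 × 380 = 2280 mm².
T = A_s f_y = 2280 × 400 = 912000 N = 912 kN.
From C = T: a = T/(0.85 f'_c b) = 912000/(0.85 × 42.3 × 445) = 57.00 mm.
M_n = T(d − a/2) = 912 kN × (340 − 28.5) mm = 284.09 kN·m.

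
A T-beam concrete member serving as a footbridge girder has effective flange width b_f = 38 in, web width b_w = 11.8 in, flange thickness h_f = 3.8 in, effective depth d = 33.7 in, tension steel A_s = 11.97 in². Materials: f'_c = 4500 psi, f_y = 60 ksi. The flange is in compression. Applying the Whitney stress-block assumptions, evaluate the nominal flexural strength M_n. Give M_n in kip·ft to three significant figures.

M_n ≈ 1850 kip·ft

Tension: T = A_s f_y = 11.97 × 60 = 718.2 kips.
Try a within the flange: a = T/(0.85 f'_c b_f) = 718.2/(0.85 × 4.5 × 38) = 4.941 in.
a = 4.941 > h_f = 3.8 in: the block extends into the web. Split into flange-overhang and web parts.
C_f = 0.85 f'_c (b_f − b_w) h_f = 0.85 × 4.5 × (38 − 11.8) × 3.8 = 380.8 kips.
Remaining web compression depth: a_w = (T − C_f)/(0.85 f'_c b_w) = (718.2 − 380.8)/(0.85 × 4.5 × 11.8) = 7.475 in.
M_n = C_f(d − h_f/2) + (T − C_f)(d − a_w/2) = 380.8 × (33.7 − 1.9) + 337.4 × (33.7 − 3.7375) = 12109.4 + 10109.3 = 22218.7 kip·in.
M_n = 22218.7/12 = 1851.56 kip·ft.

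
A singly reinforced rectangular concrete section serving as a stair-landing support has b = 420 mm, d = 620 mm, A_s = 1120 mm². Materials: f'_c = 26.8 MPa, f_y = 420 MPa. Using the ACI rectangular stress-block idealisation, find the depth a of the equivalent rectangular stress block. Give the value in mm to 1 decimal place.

T = A_s f_y = 1120 × 420 = 470400 N = 470.4 kN.
Setting C = 0.85 f'_c a b equal to T: a = 470400/(0.85 × 26.8 × 420) = 49.2 mm.

a ≈ 49.2 mm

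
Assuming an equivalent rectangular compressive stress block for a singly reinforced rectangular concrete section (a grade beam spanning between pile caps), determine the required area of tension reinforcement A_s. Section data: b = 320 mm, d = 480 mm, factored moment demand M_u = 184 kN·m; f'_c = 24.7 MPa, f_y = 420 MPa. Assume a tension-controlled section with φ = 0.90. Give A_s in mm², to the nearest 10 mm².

M_n = M_u/φ = 184/0.90 = 204.444 kN·m.
With M_n = 0.85 f'_c a b (d − a/2), solve the quadratic for a:
a = d − √(d² − 2M_n/(0.85 f'_c b)) = 480 − √(480² − 2 × 204.444×10⁶/(0.85 × 24.7 × 320)) = 68.25 mm.
A_s = 0.85 f'_c a b / f_y = 0.85 × 24.7 × 68.25 × 320 / 420 = 1091.7 mm².

A_s ≈ 1090 mm²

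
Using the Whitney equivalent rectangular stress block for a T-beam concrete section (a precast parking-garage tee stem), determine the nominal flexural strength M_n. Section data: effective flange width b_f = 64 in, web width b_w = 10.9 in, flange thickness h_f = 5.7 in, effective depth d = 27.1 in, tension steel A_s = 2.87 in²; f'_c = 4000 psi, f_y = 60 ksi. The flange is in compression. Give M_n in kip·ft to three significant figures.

Tension: T = A_s f_y = 2.87 × 60 = 172.2 kips.
Try a within the flange: a = T/(0.85 f'_c b_f) = 172.2/(0.85 × 4 × 64) = 0.791 in.
Since a = 0.791 ≤ h_f = 5.7 in, the stress block lies entirely in the flange; analyse as a rectangular beam of width b_f.
M_n = T(d − a/2) = 172.2 × (27.1 − 0.3955) = 4598.5 kip·in.
M_n = 4598.5/12 = 383.21 kip·ft.

M_n ≈ 383 kip·ft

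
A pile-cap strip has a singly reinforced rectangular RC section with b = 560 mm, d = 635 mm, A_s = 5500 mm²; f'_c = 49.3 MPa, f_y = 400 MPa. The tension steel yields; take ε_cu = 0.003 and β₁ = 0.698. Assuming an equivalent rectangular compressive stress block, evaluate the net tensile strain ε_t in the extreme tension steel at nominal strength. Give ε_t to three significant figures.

ε_t ≈ 0.0112

a = A_s f_y/(0.85 f'_c b) = 93.75 mm.
β₁ = 0.698, so c = a/β₁ = 93.75/0.698 = 134.31 mm.
From the linear strain diagram with ε_cu = 0.003: ε_t = 0.003 (d − c)/c = 0.003 × (635 − 134.31)/134.31 = 0.0112.
Since ε_t ≥ 0.005, the section is tension-controlled.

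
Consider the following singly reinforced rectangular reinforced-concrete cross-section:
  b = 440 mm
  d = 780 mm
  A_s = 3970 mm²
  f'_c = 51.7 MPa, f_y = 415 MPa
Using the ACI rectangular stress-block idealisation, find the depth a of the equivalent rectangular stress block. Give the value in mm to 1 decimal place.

a ≈ 85.2 mm

T = A_s f_y = 3970 × 415 = 1647550 N = 1647.55 kN.
Setting C = 0.85 f'_c a b equal to T: a = 1647550/(0.85 × 51.7 × 440) = 85.2 mm.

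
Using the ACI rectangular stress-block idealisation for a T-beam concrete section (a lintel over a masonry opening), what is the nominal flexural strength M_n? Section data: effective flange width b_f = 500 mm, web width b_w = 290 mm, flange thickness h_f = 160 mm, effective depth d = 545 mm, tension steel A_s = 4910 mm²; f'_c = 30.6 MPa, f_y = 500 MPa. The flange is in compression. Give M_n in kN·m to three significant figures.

Tension: T = A_s f_y = 4910 × 500 = 2455000 N.
Try a within the flange: a = T/(0.85 f'_c b_f) = 2455000/(0.85 × 30.6 × 500) = 188.77 mm.
a = 188.77 > h_f = 160 mm: the block extends into the web. Split into flange-overhang and web parts.
C_f = 0.85 f'_c (b_f − b_w) h_f = 0.85 × 30.6 × (500 − 290) × 160 = 873936 N.
Remaining web compression depth: a_w = (T − C_f)/(0.85 f'_c b_w) = (2455000 − 873936)/(0.85 × 30.6 × 290) = 209.61 mm.
M_n = C_f(d − h_f/2) + (T − C_f)(d − a_w/2) = 873936 × (545 − 80) + 1581064 × (545 − 104.805) = 406.38 + 695.98 = 1102.36 × 10⁶ N·mm.
M_n = 1102.36 kN·m.

M_n ≈ 1100 kN·m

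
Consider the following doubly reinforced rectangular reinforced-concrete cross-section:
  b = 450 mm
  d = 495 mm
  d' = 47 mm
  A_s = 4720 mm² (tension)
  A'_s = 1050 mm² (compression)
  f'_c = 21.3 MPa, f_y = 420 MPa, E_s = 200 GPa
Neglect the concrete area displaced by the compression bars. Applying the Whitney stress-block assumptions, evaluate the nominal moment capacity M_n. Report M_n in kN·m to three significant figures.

Assume both tension and compression steel yield.
Net tension couple steel: A_s − A'_s = 3670 mm².
a = (A_s − A'_s) f_y / (0.85 f'_c b) = 1541400/(0.85 × 21.3 × 450) = 189.19 mm.
c = a/β₁ = 189.19/0.85 = 222.58 mm; ε'_s = 0.003(c − d')/c = 0.0024 ≥ f_y/E_s = 0.0021, so compression steel does yield.
M_n = (A_s − A'_s) f_y (d − a/2) + A'_s f_y (d − d') = [1541400 × (495 − 94.595) + 441000 × (495 − 47)] × 10⁻⁶ = 617.18 + 197.57 = 814.75 kN·m.

M_n ≈ 815 kN·m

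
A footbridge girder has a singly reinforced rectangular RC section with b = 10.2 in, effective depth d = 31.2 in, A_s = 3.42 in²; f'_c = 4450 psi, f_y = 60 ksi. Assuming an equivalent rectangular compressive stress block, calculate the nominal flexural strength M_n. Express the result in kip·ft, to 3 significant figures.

T = A_s f_y = 3.42 × 60 = 205.2 kips.
a = T/(0.85 f'_c b) = 205.2/(0.85 × 4.45 × 10.2) = 5.319 in.
M_n = T(d − a/2) = 205.2 × (31.2 − 2.6595) = 5856.5 kip·in = 5856.5/12 = 488.04 kip·ft.

M_n ≈ 488 kip·ft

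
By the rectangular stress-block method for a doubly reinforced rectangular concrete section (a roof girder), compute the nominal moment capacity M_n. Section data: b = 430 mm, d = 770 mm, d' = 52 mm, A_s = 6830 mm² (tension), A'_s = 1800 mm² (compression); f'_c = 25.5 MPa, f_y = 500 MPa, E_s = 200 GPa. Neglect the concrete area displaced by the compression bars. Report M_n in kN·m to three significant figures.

Assume both tension and compression steel yield.
Net tension couple steel: A_s − A'_s = 5030 mm².
a = (A_s − A'_s) f_y / (0.85 f'_c b) = 2515000/(0.85 × 25.5 × 430) = 269.84 mm.
c = a/β₁ = 269.84/0.85 = 317.46 mm; ε'_s = 0.003(c − d')/c = 0.0025 ≥ f_y/E_s = 0.0025, so compression steel does yield.
M_n = (A_s − A'_s) f_y (d − a/2) + A'_s f_y (d − d') = [2515000 × (770 − 134.92) + 900000 × (770 − 52)] × 10⁻⁶ = 1597.23 + 646.20 = 2243.43 kN·m.

M_n ≈ 2240 kN·m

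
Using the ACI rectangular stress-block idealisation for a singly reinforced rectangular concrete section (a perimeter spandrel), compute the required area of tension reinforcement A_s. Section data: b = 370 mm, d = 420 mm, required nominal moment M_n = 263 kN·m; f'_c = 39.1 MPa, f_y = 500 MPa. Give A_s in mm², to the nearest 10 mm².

A_s ≈ 1340 mm²

With M_n = 0.85 f'_c a b (d − a/2), solve the quadratic for a:
a = d − √(d² − 2M_n/(0.85 f'_c b)) = 420 − √(420² − 2 × 263×10⁶/(0.85 × 39.1 × 370)) = 54.45 mm.
A_s = 0.85 f'_c a b / f_y = 0.85 × 39.1 × 54.45 × 370 / 500 = 1339.1 mm².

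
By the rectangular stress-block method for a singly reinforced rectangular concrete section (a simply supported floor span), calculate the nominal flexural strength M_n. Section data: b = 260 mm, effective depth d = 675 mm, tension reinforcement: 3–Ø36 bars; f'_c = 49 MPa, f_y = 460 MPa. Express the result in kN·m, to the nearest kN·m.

M_n ≈ 857 kN·m

A_s = 3 × 1018 = 3054 mm².
T = A_s f_y = 3054 × 460 = 1404840 N = 1404.84 kN.
From C = T: a = T/(0.85 f'_c b) = 1404840/(0.85 × 49 × 260) = 129.73 mm.
M_n = T(d − a/2) = 1404.84 kN × (675 − 64.865) mm = 857.14 kN·m.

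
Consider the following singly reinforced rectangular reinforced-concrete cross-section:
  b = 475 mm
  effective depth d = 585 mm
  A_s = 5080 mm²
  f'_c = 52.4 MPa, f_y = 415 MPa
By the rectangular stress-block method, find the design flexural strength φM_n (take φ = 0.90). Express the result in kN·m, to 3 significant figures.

T = A_s f_y = 5080 × 415 = 2108200 N = 2108.2 kN.
From C = T: a = T/(0.85 f'_c b) = 2108200/(0.85 × 52.4 × 475) = 99.65 mm.
M_n = T(d − a/2) = 2108.2 kN × (585 − 49.825) mm = 1128.26 kN·m.
φM_n = 0.90 × 1128.26 = 1015.43 kN·m.

φM_n ≈ 1020 kN·m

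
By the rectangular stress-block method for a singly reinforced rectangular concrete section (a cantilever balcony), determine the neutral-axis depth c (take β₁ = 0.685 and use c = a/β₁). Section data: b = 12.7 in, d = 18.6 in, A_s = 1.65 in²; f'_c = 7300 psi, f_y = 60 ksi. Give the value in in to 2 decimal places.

c ≈ 1.83 in

T = A_s f_y = 1.65 × 60 = 99 kips.
a = T/(0.85 f'_c b) = 99/(0.85 × 7.3 × 12.7) = 1.2563 in.
With β₁ = 0.685, c = a/β₁ = 1.2563/0.685 = 1.83 in.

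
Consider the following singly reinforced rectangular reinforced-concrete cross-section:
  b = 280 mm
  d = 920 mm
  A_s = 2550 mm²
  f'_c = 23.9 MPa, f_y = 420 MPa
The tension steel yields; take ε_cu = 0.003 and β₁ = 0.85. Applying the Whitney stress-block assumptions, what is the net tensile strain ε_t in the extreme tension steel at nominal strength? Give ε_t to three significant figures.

a = A_s f_y/(0.85 f'_c b) = 188.28 mm.
β₁ = 0.85, so c = a/β₁ = 188.28/0.85 = 221.51 mm.
From the linear strain diagram with ε_cu = 0.003: ε_t = 0.003 (d − c)/c = 0.003 × (920 − 221.51)/221.51 = 0.00946.
Since ε_t ≥ 0.005, the section is tension-controlled.

ε_t ≈ 0.00946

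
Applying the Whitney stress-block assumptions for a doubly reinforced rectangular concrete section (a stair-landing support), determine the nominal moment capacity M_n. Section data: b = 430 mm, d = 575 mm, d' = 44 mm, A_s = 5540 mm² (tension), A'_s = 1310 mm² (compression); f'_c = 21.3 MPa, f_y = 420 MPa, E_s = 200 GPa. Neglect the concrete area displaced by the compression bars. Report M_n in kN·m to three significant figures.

Assume both tension and compression steel yield.
Net tension couple steel: A_s − A'_s = 4230 mm².
a = (A_s − A'_s) f_y / (0.85 f'_c b) = 1776600/(0.85 × 21.3 × 430) = 228.20 mm.
c = a/β₁ = 228.20/0.85 = 268.47 mm; ε'_s = 0.003(c − d')/c = 0.0025 ≥ f_y/E_s = 0.0021, so compression steel does yield.
M_n = (A_s − A'_s) f_y (d − a/2) + A'_s f_y (d − d') = [1776600 × (575 − 114.1) + 550200 × (575 − 44)] × 10⁻⁶ = 818.83 + 292.16 = 1110.99 kN·m.

M_n ≈ 1110 kN·m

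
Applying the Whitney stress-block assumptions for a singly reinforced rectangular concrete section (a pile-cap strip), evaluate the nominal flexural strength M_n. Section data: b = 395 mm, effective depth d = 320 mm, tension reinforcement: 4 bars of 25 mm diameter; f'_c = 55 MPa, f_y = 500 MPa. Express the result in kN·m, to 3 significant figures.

A_s = 4 × 491 = 1964 mm².
T = A_s f_y = 1964 × 500 = 982000 N = 982 kN.
From C = T: a = T/(0.85 f'_c b) = 982000/(0.85 × 55 × 395) = 53.18 mm.
M_n = T(d − a/2) = 982 kN × (320 − 26.59) mm = 288.13 kN·m.

M_n ≈ 288 kN·m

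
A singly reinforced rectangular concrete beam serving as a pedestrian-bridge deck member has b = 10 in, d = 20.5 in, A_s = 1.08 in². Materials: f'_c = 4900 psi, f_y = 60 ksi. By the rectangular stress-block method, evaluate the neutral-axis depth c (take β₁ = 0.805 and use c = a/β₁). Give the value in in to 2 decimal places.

c ≈ 1.93 in

T = A_s f_y = 1.08 × 60 = 64.8 kips.
a = T/(0.85 f'_c b) = 64.8/(0.85 × 4.9 × 10) = 1.5558 in.
With β₁ = 0.805, c = a/β₁ = 1.5558/0.805 = 1.93 in.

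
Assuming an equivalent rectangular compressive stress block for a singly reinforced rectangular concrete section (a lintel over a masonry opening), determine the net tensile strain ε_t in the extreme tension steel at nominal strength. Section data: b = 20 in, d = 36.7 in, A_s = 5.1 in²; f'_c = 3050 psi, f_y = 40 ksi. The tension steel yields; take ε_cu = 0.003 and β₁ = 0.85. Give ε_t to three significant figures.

ε_t ≈ 0.0208

a = A_s f_y/(0.85 f'_c b) = 3.934 in.
β₁ = 0.85, so c = a/β₁ = 3.934/0.85 = 4.628 in.
From the linear strain diagram with ε_cu = 0.003: ε_t = 0.003 (d − c)/c = 0.003 × (36.7 − 4.628)/4.628 = 0.0208.
Since ε_t ≥ 0.005, the section is tension-controlled.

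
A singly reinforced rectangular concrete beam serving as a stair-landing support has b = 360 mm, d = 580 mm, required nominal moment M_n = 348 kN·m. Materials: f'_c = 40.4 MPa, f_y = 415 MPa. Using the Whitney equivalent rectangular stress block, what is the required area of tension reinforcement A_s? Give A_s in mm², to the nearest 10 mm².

With M_n = 0.85 f'_c a b (d − a/2), solve the quadratic for a:
a = d − √(d² − 2M_n/(0.85 f'_c b)) = 580 − √(580² − 2 × 348×10⁶/(0.85 × 40.4 × 360)) = 50.76 mm.
A_s = 0.85 f'_c a b / f_y = 0.85 × 40.4 × 50.76 × 360 / 415 = 1512.1 mm².

A_s ≈ 1510 mm²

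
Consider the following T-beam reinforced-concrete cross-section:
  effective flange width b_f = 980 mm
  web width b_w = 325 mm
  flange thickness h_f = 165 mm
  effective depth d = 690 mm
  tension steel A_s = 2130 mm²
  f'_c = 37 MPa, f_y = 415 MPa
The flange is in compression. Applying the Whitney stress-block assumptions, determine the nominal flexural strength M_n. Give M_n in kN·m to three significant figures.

Tension: T = A_s f_y = 2130 × 415 = 883950 N.
Try a within the flange: a = T/(0.85 f'_c b_f) = 883950/(0.85 × 37 × 980) = 28.68 mm.
Since a = 28.68 ≤ h_f = 165 mm, the stress block lies entirely in the flange; analyse as a rectangular beam of width b_f.
M_n = T(d − a/2) = 883950 × (690 − 14.34) = 597.25 × 10⁶ N·mm.
M_n = 597.25 kN·m.

M_n ≈ 597 kN·m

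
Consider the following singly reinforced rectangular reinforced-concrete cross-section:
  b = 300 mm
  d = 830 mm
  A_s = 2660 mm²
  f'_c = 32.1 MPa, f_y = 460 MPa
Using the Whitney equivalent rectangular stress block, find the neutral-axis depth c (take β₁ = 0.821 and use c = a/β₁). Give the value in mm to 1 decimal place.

T = A_s f_y = 2660 × 460 = 1223600 N = 1223.6 kN.
Setting C = 0.85 f'_c a b equal to T: a = 1223600/(0.85 × 32.1 × 300) = 149.484 mm.
With β₁ = 0.821, c = a/β₁ = 149.484/0.821 = 182.1 mm.

c ≈ 182.1 mm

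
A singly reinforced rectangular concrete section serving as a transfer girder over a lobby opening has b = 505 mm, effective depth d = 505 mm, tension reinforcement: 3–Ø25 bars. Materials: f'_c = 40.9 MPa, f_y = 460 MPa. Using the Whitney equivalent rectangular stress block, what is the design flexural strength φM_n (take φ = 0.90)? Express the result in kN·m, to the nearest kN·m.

A_s = 3 × 491 = 1473 mm².
T = A_s f_y = 1473 × 460 = 677580 N = 677.58 kN.
From C = T: a = T/(0.85 f'_c b) = 677580/(0.85 × 40.9 × 505) = 38.59 mm.
M_n = T(d − a/2) = 677.58 kN × (505 − 19.295) mm = 329.10 kN·m.
φM_n = 0.90 × 329.10 = 296.19 kN·m.

φM_n ≈ 296 kN·m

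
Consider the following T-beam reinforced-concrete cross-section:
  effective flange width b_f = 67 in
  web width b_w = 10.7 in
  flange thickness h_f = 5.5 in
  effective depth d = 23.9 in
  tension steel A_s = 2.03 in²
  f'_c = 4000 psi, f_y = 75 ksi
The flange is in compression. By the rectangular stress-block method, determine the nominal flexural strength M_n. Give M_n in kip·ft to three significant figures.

M_n ≈ 299 kip·ft

Tension: T = A_s f_y = 2.03 × 75 = 152.25 kips.
Try a within the flange: a = T/(0.85 f'_c b_f) = 152.25/(0.85 × 4 × 67) = 0.668 in.
Since a = 0.668 ≤ h_f = 5.5 in, the stress block lies entirely in the flange; analyse as a rectangular beam of width b_f.
M_n = T(d − a/2) = 152.25 × (23.9 − 0.334) = 3587.9 kip·in.
M_n = 3587.9/12 = 298.99 kip·ft.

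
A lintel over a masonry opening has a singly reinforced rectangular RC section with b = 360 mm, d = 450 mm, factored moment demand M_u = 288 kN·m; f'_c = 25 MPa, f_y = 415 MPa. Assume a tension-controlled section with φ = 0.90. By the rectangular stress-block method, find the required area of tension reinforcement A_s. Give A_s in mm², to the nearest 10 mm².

M_n = M_u/φ = 288/0.90 = 320 kN·m.
With M_n = 0.85 f'_c a b (d − a/2), solve the quadratic for a:
a = d − √(d² − 2M_n/(0.85 f'_c b)) = 450 − √(450² − 2 × 320×10⁶/(0.85 × 25 × 360)) = 105.27 mm.
A_s = 0.85 f'_c a b / f_y = 0.85 × 25 × 105.27 × 360 / 415 = 1940.5 mm².

A_s ≈ 1940 mm²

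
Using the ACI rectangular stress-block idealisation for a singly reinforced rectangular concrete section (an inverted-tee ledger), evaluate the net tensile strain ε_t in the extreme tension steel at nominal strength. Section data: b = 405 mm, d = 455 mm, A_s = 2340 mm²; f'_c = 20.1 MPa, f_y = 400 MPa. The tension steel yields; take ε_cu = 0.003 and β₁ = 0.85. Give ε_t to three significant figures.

a = A_s f_y/(0.85 f'_c b) = 135.27 mm.
β₁ = 0.85, so c = a/β₁ = 135.27/0.85 = 159.14 mm.
From the linear strain diagram with ε_cu = 0.003: ε_t = 0.003 (d − c)/c = 0.003 × (455 − 159.14)/159.14 = 0.00558.
Since ε_t ≥ 0.005, the section is tension-controlled.

ε_t ≈ 0.00558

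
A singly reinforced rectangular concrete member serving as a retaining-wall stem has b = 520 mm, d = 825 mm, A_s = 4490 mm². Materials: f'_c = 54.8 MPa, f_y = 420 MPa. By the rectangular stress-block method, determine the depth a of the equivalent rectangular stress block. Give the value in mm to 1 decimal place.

T = A_s f_y = 4490 × 420 = 1885800 N = 1885.8 kN.
Setting C = 0.85 f'_c a b equal to T: a = 1885800/(0.85 × 54.8 × 520) = 77.9 mm.

a ≈ 77.9 mm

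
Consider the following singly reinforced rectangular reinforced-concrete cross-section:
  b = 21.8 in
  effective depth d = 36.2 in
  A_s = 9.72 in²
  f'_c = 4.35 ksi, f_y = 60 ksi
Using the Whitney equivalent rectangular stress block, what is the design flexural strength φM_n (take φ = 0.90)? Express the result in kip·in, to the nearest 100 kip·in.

T = A_s f_y = 9.72 × 60 = 583.2 kips.
a = T/(0.85 f'_c b) = 583.2/(0.85 × 4.35 × 21.8) = 7.235 in.
M_n = T(d − a/2) = 583.2 × (36.2 − 3.6175) = 19002.1 kip·in.
φM_n = 0.90 × 19002.1 = 17101.9 kip·in.

φM_n ≈ 17100 kip·in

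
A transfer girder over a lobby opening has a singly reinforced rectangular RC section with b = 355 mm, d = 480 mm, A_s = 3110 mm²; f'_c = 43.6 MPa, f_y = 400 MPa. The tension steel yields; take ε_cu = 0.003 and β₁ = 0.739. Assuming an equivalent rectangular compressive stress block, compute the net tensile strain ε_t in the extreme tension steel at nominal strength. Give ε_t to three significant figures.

ε_t ≈ 0.00825

a = A_s f_y/(0.85 f'_c b) = 94.56 mm.
β₁ = 0.739, so c = a/β₁ = 94.56/0.739 = 127.96 mm.
From the linear strain diagram with ε_cu = 0.003: ε_t = 0.003 (d − c)/c = 0.003 × (480 − 127.96)/127.96 = 0.00825.
Since ε_t ≥ 0.005, the section is tension-controlled.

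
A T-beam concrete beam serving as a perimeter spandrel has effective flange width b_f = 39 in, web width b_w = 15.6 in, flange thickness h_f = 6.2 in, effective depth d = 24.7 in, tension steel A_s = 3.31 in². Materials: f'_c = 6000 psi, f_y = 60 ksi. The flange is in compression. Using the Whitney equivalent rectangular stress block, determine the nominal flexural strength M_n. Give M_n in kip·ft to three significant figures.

Tension: T = A_s f_y = 3.31 × 60 = 198.6 kips.
Try a within the flange: a = T/(0.85 f'_c b_f) = 198.6/(0.85 × 6 × 39) = 0.998 in.
Since a = 0.998 ≤ h_f = 6.2 in, the stress block lies entirely in the flange; analyse as a rectangular beam of width b_f.
M_n = T(d − a/2) = 198.6 × (24.7 − 0.499) = 4806.3 kip·in.
M_n = 4806.3/12 = 400.53 kip·ft.

M_n ≈ 401 kip·ft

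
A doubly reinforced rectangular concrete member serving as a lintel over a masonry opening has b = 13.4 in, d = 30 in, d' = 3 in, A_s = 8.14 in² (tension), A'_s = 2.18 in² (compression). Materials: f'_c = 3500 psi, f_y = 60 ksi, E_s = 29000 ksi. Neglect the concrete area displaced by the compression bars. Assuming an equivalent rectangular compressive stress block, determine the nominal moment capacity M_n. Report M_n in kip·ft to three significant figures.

M_n ≈ 1050 kip·ft

Assume both steels yield.
a = (A_s − A'_s) f_y/(0.85 f'_c b) = (8.14 − 2.18) × 60/(0.85 × 3.5 × 13.4) = 8.970 in.
c = a/β₁ = 8.970/0.85 = 10.553 in; ε'_s = 0.003(c − d')/c = 0.0021 ≥ ε_y = 0.0021, so the compression steel yields.
M_n = (A_s − A'_s) f_y (d − a/2) + A'_s f_y (d − d') = 357.6 × (30 − 4.485) + 130.8 × (30 − 3) = 9124.2 + 3531.6 = 12655.8 kip·in = 12655.8/12 = 1054.65 kip·ft.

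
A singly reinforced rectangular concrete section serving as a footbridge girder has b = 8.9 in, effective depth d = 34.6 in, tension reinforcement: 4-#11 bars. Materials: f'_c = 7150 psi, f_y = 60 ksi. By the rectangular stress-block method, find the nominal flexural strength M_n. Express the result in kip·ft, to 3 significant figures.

A_s = 4 × 1.56 = 6.24 in².
T = A_s f_y = 6.24 × 60 = 374.4 kips.
a = T/(0.85 f'_c b) = 374.4/(0.85 × 7.15 × 8.9) = 6.922 in.
M_n = T(d − a/2) = 374.4 × (34.6 − 3.461) = 11658.4 kip·in = 11658.4/12 = 971.53 kip·ft.

M_n ≈ 972 kip·ft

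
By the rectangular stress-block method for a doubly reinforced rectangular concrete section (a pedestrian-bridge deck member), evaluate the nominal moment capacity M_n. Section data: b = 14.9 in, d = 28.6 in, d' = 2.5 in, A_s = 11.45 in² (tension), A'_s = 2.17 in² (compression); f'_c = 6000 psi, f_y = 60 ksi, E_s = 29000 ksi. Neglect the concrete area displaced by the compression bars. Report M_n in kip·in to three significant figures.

Assume both steels yield.
a = (A_s − A'_s) f_y/(0.85 f'_c b) = (11.45 − 2.17) × 60/(0.85 × 6 × 14.9) = 7.327 in.
c = a/β₁ = 7.327/0.75 = 9.769 in; ε'_s = 0.003(c − d')/c = 0.0022 ≥ ε_y = 0.0021, so the compression steel yields.
M_n = (A_s − A'_s) f_y (d − a/2) + A'_s f_y (d − d') = 556.8 × (28.6 − 3.6635) + 130.2 × (28.6 − 2.5) = 13884.6 + 3398.2 = 17282.8 kip·in.

M_n ≈ 17300 kip·in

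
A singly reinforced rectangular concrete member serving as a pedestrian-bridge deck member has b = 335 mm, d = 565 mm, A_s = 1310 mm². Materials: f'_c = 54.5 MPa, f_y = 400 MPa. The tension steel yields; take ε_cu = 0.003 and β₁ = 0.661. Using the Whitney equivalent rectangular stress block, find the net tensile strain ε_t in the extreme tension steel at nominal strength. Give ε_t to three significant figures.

a = A_s f_y/(0.85 f'_c b) = 33.77 mm.
β₁ = 0.661, so c = a/β₁ = 33.77/0.661 = 51.09 mm.
From the linear strain diagram with ε_cu = 0.003: ε_t = 0.003 (d − c)/c = 0.003 × (565 − 51.09)/51.09 = 0.0302.
Since ε_t ≥ 0.005, the section is tension-controlled.

ε_t ≈ 0.0302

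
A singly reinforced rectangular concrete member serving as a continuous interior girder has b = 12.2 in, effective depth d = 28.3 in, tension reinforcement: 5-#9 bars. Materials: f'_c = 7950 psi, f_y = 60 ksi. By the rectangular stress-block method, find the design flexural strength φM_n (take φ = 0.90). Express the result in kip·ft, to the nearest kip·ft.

A_s = 5 × 1 = 5 in².
T = A_s f_y = 5 × 60 = 300 kips.
a = T/(0.85 f'_c b) = 300/(0.85 × 7.95 × 12.2) = 3.639 in.
M_n = T(d − a/2) = 300 × (28.3 − 1.8195) = 7944.2 kip·in = 7944.2/12 = 662.02 kip·ft.
φM_n = 0.90 × 662.02 = 595.82 kip·ft.

φM_n ≈ 596 kip·ft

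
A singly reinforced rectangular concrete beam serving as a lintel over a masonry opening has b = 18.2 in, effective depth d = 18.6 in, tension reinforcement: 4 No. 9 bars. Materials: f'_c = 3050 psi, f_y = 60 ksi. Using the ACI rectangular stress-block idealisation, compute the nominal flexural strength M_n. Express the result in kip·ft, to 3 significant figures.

M_n ≈ 321 kip·ft

A_s = 4 × 1 = 4 in².
T = A_s f_y = 4 × 60 = 240 kips.
a = T/(0.85 f'_c b) = 240/(0.85 × 3.05 × 18.2) = 5.087 in.
M_n = T(d − a/2) = 240 × (18.6 − 2.5435) = 3853.6 kip·in = 3853.6/12 = 321.13 kip·ft.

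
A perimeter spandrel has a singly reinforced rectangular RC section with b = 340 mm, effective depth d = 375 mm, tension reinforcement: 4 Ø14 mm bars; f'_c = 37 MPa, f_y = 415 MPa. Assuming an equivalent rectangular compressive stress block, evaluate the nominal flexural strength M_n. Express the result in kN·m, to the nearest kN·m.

M_n ≈ 93 kN·m

A_s = 4 × 154 = 616 mm².
T = A_s f_y = 616 × 415 = 255640 N = 255.64 kN.
From C = T: a = T/(0.85 f'_c b) = 255640/(0.85 × 37 × 340) = 23.91 mm.
M_n = T(d − a/2) = 255.64 kN × (375 − 11.955) mm = 92.81 kN·m.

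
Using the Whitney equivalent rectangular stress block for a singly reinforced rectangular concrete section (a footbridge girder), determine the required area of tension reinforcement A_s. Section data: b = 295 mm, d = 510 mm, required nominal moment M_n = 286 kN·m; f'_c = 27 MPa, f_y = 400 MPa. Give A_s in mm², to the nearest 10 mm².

With M_n = 0.85 f'_c a b (d − a/2), solve the quadratic for a:
a = d − √(d² − 2M_n/(0.85 f'_c b)) = 510 − √(510² − 2 × 286×10⁶/(0.85 × 27 × 295)) = 90.94 mm.
A_s = 0.85 f'_c a b / f_y = 0.85 × 27 × 90.94 × 295 / 400 = 1539.2 mm².

A_s ≈ 1540 mm²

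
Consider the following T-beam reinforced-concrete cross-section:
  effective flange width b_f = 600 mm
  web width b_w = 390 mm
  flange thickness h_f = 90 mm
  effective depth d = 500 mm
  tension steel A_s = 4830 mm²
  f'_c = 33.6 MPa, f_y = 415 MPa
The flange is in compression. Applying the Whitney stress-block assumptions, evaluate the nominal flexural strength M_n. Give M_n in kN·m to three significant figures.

Tension: T = A_s f_y = 4830 × 415 = 2004450 N.
Try a within the flange: a = T/(0.85 f'_c b_f) = 2004450/(0.85 × 33.6 × 600) = 116.97 mm.
a = 116.97 > h_f = 90 mm: the block extends into the web. Split into flange-overhang and web parts.
C_f = 0.85 f'_c (b_f − b_w) h_f = 0.85 × 33.6 × (600 − 390) × 90 = 539784 N.
Remaining web compression depth: a_w = (T − C_f)/(0.85 f'_c b_w) = (2004450 − 539784)/(0.85 × 33.6 × 390) = 131.50 mm.
M_n = C_f(d − h_f/2) + (T − C_f)(d − a_w/2) = 539784 × (500 − 45) + 1464666 × (500 − 65.75) = 245.60 + 636.03 = 881.63 × 10⁶ N·mm.
M_n = 881.63 kN·m.

M_n ≈ 882 kN·m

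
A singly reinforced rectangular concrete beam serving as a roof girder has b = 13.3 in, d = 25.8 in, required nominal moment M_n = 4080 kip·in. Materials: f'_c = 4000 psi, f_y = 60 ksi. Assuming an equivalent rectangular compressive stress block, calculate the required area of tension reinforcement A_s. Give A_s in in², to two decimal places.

A_s ≈ 2.84 in²

From M_n = 0.85 f'_c a b (d − a/2):
a = d − √(d² − 2M_n/(0.85 f'_c b)) = 25.8 − √(25.8² − 2 × 4080/(0.85 × 4 × 13.3)) = 3.773 in.
A_s = 0.85 f'_c a b / f_y = 0.85 × 4 × 3.773 × 13.3 / 60 = 2.844 in².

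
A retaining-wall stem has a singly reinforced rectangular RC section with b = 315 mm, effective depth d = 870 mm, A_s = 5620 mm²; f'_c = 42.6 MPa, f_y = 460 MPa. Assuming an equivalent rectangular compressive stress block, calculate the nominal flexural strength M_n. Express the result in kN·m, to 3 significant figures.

M_n ≈ 1960 kN·m

T = A_s f_y = 5620 × 460 = 2585200 N = 2585.2 kN.
From C = T: a = T/(0.85 f'_c b) = 2585200/(0.85 × 42.6 × 315) = 226.65 mm.
M_n = T(d − a/2) = 2585.2 kN × (870 − 113.325) mm = 1956.16 kN·m.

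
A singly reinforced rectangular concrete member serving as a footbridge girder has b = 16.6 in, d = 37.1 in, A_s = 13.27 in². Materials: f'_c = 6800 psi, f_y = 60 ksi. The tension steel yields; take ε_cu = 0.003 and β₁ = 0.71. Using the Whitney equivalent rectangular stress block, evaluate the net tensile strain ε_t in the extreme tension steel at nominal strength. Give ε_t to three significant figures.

a = A_s f_y/(0.85 f'_c b) = 8.298 in.
β₁ = 0.71, so c = a/β₁ = 8.298/0.71 = 11.687 in.
From the linear strain diagram with ε_cu = 0.003: ε_t = 0.003 (d − c)/c = 0.003 × (37.1 − 11.687)/11.687 = 0.00652.
Since ε_t ≥ 0.005, the section is tension-controlled.

ε_t ≈ 0.00652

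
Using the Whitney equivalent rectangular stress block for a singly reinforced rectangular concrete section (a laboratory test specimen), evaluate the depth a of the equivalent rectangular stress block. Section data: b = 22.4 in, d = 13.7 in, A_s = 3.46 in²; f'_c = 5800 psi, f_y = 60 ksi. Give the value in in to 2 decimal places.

a ≈ 1.88 in

T = A_s f_y = 3.46 × 60 = 207.6 kips.
a = T/(0.85 f'_c b) = 207.6/(0.85 × 5.8 × 22.4) = 1.88 in.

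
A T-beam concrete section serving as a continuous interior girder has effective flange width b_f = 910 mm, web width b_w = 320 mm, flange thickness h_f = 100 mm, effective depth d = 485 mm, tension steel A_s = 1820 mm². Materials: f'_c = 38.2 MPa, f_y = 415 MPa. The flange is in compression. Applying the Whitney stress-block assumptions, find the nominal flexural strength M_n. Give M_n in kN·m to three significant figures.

M_n ≈ 357 kN·m

Tension: T = A_s f_y = 1820 × 415 = 755300 N.
Try a within the flange: a = T/(0.85 f'_c b_f) = 755300/(0.85 × 38.2 × 910) = 25.56 mm.
Since a = 25.56 ≤ h_f = 100 mm, the stress block lies entirely in the flange; analyse as a rectangular beam of width b_f.
M_n = T(d − a/2) = 755300 × (485 − 12.78) = 356.67 × 10⁶ N·mm.
M_n = 356.67 kN·m.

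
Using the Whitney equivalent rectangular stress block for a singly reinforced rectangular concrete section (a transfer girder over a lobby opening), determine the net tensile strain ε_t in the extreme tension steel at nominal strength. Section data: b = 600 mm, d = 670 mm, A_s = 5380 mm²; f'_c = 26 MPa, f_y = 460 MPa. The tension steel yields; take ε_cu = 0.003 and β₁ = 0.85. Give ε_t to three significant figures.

a = A_s f_y/(0.85 f'_c b) = 186.64 mm.
β₁ = 0.85, so c = a/β₁ = 186.64/0.85 = 219.58 mm.
From the linear strain diagram with ε_cu = 0.003: ε_t = 0.003 (d − c)/c = 0.003 × (670 − 219.58)/219.58 = 0.00615.
Since ε_t ≥ 0.005, the section is tension-controlled.

ε_t ≈ 0.00615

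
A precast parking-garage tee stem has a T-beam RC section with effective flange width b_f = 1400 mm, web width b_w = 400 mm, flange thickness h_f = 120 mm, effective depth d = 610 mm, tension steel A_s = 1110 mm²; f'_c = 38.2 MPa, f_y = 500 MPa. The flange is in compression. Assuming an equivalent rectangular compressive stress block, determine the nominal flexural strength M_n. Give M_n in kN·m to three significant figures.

Tension: T = A_s f_y = 1110 × 500 = 555000 N.
Try a within the flange: a = T/(0.85 f'_c b_f) = 555000/(0.85 × 38.2 × 1400) = 12.21 mm.
Since a = 12.21 ≤ h_f = 120 mm, the stress block lies entirely in the flange; analyse as a rectangular beam of width b_f.
M_n = T(d − a/2) = 555000 × (610 − 6.105) = 335.16 × 10⁶ N·mm.
M_n = 335.16 kN·m.

M_n ≈ 335 kN·m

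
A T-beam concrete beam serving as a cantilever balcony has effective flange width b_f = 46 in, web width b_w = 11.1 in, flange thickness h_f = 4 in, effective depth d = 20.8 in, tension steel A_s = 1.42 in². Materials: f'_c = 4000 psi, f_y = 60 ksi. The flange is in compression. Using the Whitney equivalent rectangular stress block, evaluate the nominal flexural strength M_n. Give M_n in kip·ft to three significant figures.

M_n ≈ 146 kip·ft

Tension: T = A_s f_y = 1.42 × 60 = 85.2 kips.
Try a within the flange: a = T/(0.85 f'_c b_f) = 85.2/(0.85 × 4 × 46) = 0.545 in.
Since a = 0.545 ≤ h_f = 4 in, the stress block lies entirely in the flange; analyse as a rectangular beam of width b_f.
M_n = T(d − a/2) = 85.2 × (20.8 − 0.2725) = 1748.9 kip·in.
M_n = 1748.9/12 = 145.74 kip·ft.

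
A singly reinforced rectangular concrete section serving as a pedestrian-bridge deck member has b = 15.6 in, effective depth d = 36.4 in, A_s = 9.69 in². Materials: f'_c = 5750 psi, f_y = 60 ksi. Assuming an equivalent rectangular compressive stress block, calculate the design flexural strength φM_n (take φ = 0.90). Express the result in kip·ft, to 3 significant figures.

φM_n ≈ 1420 kip·ft

T = A_s f_y = 9.69 × 60 = 581.4 kips.
a = T/(0.85 f'_c b) = 581.4/(0.85 × 5.75 × 15.6) = 7.625 in.
M_n = T(d − a/2) = 581.4 × (36.4 − 3.8125) = 18946.4 kip·in = 18946.4/12 = 1578.87 kip·ft.
φM_n = 0.90 × 1578.87 = 1420.98 kip·ft.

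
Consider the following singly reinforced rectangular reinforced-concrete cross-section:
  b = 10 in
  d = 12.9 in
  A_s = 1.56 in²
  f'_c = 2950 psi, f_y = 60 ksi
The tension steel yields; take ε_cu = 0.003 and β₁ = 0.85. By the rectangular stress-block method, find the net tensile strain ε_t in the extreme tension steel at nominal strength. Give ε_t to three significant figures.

ε_t ≈ 0.00581

a = A_s f_y/(0.85 f'_c b) = 3.733 in.
β₁ = 0.85, so c = a/β₁ = 3.733/0.85 = 4.392 in.
From the linear strain diagram with ε_cu = 0.003: ε_t = 0.003 (d − c)/c = 0.003 × (12.9 − 4.392)/4.392 = 0.00581.
Since ε_t ≥ 0.005, the section is tension-controlled.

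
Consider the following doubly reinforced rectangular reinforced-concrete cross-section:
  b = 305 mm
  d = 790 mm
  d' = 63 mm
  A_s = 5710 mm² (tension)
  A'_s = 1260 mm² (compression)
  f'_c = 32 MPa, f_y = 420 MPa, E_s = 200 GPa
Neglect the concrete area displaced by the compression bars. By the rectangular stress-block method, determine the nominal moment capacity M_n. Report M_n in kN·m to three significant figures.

M_n ≈ 1650 kN·m

Assume both tension and compression steel yield.
Net tension couple steel: A_s − A'_s = 4450 mm².
a = (A_s − A'_s) f_y / (0.85 f'_c b) = 1869000/(0.85 × 32 × 305) = 225.29 mm.
c = a/β₁ = 225.29/0.821 = 274.41 mm; ε'_s = 0.003(c − d')/c = 0.0023 ≥ f_y/E_s = 0.0021, so compression steel does yield.
M_n = (A_s − A'_s) f_y (d − a/2) + A'_s f_y (d − d') = [1869000 × (790 − 112.645) + 529200 × (790 − 63)] × 10⁻⁶ = 1265.98 + 384.73 = 1650.71 kN·m.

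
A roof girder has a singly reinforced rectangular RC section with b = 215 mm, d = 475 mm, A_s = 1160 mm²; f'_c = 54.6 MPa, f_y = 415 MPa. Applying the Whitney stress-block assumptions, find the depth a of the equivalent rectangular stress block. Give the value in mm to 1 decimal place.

a ≈ 48.2 mm

T = A_s f_y = 1160 × 415 = 481400 N = 481.4 kN.
Setting C = 0.85 f'_c a b equal to T: a = 481400/(0.85 × 54.6 × 215) = 48.2 mm.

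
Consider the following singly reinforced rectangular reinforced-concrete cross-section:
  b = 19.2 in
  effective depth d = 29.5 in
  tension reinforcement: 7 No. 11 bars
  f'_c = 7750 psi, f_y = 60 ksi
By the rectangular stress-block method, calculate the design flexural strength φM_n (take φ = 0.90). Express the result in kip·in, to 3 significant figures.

φM_n ≈ 15900 kip·in

A_s = 7 × 1.56 = 10.92 in².
T = A_s f_y = 10.92 × 60 = 655.2 kips.
a = T/(0.85 f'_c b) = 655.2/(0.85 × 7.75 × 19.2) = 5.180 in.
M_n = T(d − a/2) = 655.2 × (29.5 − 2.59) = 17631.4 kip·in.
φM_n = 0.90 × 17631.4 = 15868.3 kip·in.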